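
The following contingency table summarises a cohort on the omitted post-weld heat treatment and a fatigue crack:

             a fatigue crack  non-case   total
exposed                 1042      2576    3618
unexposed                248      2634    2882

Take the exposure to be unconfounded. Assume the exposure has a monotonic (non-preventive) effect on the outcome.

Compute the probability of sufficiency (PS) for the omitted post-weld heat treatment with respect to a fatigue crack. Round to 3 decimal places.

p₁ = P(outcome | exposed) = 1042/3618 = 0.288
p₀ = P(outcome | unexposed) = 248/2882 = 0.086051
Under exogeneity and monotonicity, PS = (p₁ − p₀) / (1 − p₀).
PS = (0.288 − 0.086051) / (1 − 0.086051) = 0.20195 / 0.91395 ≈ 0.2210

PS ≈ 0.221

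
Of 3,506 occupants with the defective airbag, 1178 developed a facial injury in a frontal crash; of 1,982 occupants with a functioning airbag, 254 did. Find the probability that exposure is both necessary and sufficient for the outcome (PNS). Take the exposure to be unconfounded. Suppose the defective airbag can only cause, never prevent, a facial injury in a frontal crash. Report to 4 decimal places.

PNS ≈ 0.2078

p₁ = P(outcome | exposed) = 1178/3506 = 0.336
p₀ = P(outcome | unexposed) = 254/1982 = 0.12815
Under exogeneity and monotonicity, PNS = p₁ − p₀.
PNS = 0.336 − 0.12815 = 0.20784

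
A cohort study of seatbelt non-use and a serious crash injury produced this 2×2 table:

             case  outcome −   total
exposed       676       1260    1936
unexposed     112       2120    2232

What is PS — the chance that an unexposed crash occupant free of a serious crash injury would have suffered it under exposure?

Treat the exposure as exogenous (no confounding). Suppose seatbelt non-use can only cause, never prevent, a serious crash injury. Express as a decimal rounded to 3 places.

PS ≈ 0.315

p₁ = P(outcome | exposed) = 676/1936 = 0.34917
p₀ = P(outcome | unexposed) = 112/2232 = 0.050179
Under exogeneity and monotonicity, PS = (p₁ − p₀) / (1 − p₀).
PS = (0.34917 − 0.050179) / (1 − 0.050179) = 0.29899 / 0.94982 ≈ 0.3148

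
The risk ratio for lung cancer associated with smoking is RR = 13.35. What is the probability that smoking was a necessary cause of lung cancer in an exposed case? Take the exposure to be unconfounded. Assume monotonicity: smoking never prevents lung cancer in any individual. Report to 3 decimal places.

PN ≈ 0.925

Under exogeneity and monotonicity, PN = (RR − 1) / RR = 1 − 1/RR.
PN = (13.35 − 1) / 13.35 = 12.35 / 13.35 ≈ 0.9251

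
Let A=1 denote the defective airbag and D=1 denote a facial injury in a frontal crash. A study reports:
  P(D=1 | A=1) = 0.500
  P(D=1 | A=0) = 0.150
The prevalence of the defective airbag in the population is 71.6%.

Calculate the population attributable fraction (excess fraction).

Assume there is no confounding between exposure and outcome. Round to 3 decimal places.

Let p₁ = 0.5, p₀ = 0.15.
Overall risk P(Y=1) = π·p₁ + (1−π)·p₀ = 0.716×0.5 + 0.284×0.15 = 0.4006.
Under exogeneity, PAF = [P(Y=1) − p₀] / P(Y=1).
PAF = (0.4006 − 0.15) / 0.4006 ≈ 0.6256

PAF ≈ 0.626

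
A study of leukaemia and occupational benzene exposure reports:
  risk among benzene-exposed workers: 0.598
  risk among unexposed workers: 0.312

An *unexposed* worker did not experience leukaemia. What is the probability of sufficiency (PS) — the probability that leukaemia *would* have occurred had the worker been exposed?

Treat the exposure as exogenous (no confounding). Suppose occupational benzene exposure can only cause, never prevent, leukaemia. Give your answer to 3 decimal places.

PS ≈ 0.416

Let p₁ = 0.598, p₀ = 0.312.
Under exogeneity and monotonicity, PS = (p₁ − p₀) / (1 − p₀).
PS = (0.598 − 0.312) / (1 − 0.312) = 0.286 / 0.688 ≈ 0.4157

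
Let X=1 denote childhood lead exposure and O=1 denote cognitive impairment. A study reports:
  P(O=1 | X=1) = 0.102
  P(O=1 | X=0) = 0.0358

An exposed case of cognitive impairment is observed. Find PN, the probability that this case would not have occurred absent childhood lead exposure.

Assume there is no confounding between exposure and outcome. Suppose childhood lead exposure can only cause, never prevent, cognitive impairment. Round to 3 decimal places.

PN ≈ 0.649

Let p₁ = 0.102, p₀ = 0.0358.
Under exogeneity and monotonicity, PN = (p₁ − p₀) / p₁.
PN = (0.102 − 0.0358) / 0.102 = 0.0662 / 0.102 ≈ 0.6490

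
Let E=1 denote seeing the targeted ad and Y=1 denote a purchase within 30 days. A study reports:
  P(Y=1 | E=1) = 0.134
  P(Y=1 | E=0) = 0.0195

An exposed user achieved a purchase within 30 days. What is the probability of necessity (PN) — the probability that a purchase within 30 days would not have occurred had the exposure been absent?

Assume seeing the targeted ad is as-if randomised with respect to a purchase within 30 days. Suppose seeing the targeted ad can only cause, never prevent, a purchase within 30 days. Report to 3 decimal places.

PN ≈ 0.854

Let p₁ = 0.134, p₀ = 0.0195.
Under exogeneity and monotonicity, PN = (p₁ − p₀) / p₁.
PN = (0.134 − 0.0195) / 0.134 = 0.1145 / 0.134 ≈ 0.8545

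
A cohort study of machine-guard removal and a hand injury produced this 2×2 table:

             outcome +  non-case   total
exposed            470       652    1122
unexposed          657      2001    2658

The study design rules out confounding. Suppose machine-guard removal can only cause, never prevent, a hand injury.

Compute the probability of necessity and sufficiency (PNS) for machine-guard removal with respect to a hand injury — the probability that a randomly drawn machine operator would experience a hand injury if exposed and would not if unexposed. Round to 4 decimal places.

p₁ = P(outcome | exposed) = 470/1122 = 0.41889
p₀ = P(outcome | unexposed) = 657/2658 = 0.24718
Under exogeneity and monotonicity, PNS = p₁ − p₀.
PNS = 0.41889 − 0.24718 = 0.17172

PNS ≈ 0.1717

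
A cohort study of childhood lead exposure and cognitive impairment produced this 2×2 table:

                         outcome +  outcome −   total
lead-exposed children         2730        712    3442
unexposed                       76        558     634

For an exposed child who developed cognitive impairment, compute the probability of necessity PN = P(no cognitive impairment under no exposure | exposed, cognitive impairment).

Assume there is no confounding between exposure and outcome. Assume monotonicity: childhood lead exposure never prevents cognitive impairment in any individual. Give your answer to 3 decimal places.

p₁ = P(outcome | exposed) = 2730/3442 = 0.79314
p₀ = P(outcome | unexposed) = 76/634 = 0.11987
Under exogeneity and monotonicity, PN = (p₁ − p₀) / p₁.
PN = (0.79314 − 0.11987) / 0.79314 = 0.67327 / 0.79314 ≈ 0.8489

PN ≈ 0.849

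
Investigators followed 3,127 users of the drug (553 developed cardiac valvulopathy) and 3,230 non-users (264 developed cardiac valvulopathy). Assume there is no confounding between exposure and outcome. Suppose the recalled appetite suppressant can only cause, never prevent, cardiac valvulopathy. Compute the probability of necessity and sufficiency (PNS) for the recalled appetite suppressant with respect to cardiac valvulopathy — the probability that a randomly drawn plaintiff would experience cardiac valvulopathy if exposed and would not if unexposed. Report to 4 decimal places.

PNS ≈ 0.0951

p₁ = P(outcome | exposed) = 553/3127 = 0.17685
p₀ = P(outcome | unexposed) = 264/3230 = 0.081734
Under exogeneity and monotonicity, PNS = p₁ − p₀.
PNS = 0.17685 − 0.081734 = 0.095113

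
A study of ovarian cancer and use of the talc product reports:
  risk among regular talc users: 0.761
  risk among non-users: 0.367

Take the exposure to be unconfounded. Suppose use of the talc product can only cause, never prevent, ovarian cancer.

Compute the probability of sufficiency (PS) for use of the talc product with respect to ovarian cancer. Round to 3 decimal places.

PS ≈ 0.622

Let p₁ = 0.761, p₀ = 0.367.
Under exogeneity and monotonicity, PS = (p₁ − p₀) / (1 − p₀).
PS = (0.761 − 0.367) / (1 − 0.367) = 0.394 / 0.633 ≈ 0.6224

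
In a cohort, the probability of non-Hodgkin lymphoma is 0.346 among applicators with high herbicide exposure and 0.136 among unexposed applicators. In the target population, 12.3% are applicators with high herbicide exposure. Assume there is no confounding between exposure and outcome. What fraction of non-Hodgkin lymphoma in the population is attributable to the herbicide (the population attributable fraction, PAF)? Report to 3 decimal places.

Let p₁ = 0.346, p₀ = 0.136.
Overall risk P(Y=1) = π·p₁ + (1−π)·p₀ = 0.123×0.346 + 0.877×0.136 = 0.16183.
Under exogeneity, PAF = [P(Y=1) − p₀] / P(Y=1).
PAF = (0.16183 − 0.136) / 0.16183 ≈ 0.1596

PAF ≈ 0.160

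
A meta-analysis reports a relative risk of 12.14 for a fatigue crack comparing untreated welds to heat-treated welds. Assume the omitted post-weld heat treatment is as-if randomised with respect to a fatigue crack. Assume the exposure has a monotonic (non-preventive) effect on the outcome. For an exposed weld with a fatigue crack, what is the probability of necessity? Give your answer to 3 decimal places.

PN ≈ 0.918

Under exogeneity and monotonicity, PN = (RR − 1) / RR = 1 − 1/RR.
PN = (12.14 − 1) / 12.14 = 11.14 / 12.14 ≈ 0.9176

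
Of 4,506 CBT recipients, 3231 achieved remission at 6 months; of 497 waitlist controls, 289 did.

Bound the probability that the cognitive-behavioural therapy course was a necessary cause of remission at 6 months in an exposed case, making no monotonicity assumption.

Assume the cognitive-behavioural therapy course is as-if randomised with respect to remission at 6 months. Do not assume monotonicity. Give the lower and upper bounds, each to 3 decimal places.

p₁ = P(outcome | exposed) = 3231/4506 = 0.71704
p₀ = P(outcome | unexposed) = 289/497 = 0.58149
Under exogeneity alone the bounds on PN are max{0,(p₁−p₀)/p₁} ≤ PN ≤ min{1,(1−p₀)/p₁}.
  lower = (p₁ − p₀)/p₁ = 0.13556 / 0.71704 ≈ 0.1890
  upper = min{1, (1 − p₀)/p₁} = 0.41851 / 0.71704 ≈ 0.5837

0.189 ≤ PN ≤ 0.584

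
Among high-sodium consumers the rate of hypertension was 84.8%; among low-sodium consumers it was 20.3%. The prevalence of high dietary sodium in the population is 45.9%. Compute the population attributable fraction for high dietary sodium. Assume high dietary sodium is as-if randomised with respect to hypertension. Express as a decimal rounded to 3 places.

PAF ≈ 0.593

p₁ = 0.848, p₀ = 0.203.
Overall risk P(Y=1) = π·p₁ + (1−π)·p₀ = 0.459×0.848 + 0.541×0.203 = 0.49905.
Under exogeneity, PAF = [P(Y=1) − p₀] / P(Y=1).
PAF = (0.49905 − 0.203) / 0.49905 ≈ 0.5932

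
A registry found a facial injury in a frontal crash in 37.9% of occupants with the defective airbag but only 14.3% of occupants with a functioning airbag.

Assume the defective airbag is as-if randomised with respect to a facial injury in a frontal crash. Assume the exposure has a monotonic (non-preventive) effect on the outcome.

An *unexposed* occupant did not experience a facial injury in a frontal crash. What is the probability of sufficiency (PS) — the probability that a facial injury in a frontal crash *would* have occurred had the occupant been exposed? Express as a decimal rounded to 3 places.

PS ≈ 0.275

p₁ = 0.379, p₀ = 0.143.
Under exogeneity and monotonicity, PS = (p₁ − p₀) / (1 − p₀).
PS = (0.379 − 0.143) / (1 − 0.143) = 0.236 / 0.857 ≈ 0.2754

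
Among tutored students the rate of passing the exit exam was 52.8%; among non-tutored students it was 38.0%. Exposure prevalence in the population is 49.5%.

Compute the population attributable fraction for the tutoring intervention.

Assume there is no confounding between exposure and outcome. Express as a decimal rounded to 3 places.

p₁ = 0.528, p₀ = 0.38.
Overall risk P(Y=1) = π·p₁ + (1−π)·p₀ = 0.495×0.528 + 0.505×0.38 = 0.45326.
Under exogeneity, PAF = [P(Y=1) − p₀] / P(Y=1).
PAF = (0.45326 − 0.38) / 0.45326 ≈ 0.1616

PAF ≈ 0.162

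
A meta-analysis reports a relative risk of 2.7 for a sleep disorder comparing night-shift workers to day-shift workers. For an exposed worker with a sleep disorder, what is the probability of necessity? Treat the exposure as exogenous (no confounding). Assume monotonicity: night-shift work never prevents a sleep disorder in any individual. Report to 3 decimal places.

Under exogeneity and monotonicity, PN = (RR − 1) / RR = 1 − 1/RR.
PN = (2.7 − 1) / 2.7 = 1.7 / 2.7 ≈ 0.6296

PN ≈ 0.630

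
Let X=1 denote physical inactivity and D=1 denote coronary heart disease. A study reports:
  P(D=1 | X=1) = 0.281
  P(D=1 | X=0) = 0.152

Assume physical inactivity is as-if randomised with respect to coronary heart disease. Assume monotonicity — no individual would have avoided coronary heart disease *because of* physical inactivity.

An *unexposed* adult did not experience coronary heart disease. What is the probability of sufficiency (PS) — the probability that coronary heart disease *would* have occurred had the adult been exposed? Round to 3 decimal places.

Let p₁ = 0.281, p₀ = 0.152.
Under exogeneity and monotonicity, PS = (p₁ − p₀) / (1 − p₀).
PS = (0.281 − 0.152) / (1 − 0.152) = 0.129 / 0.848 ≈ 0.1521

PS ≈ 0.152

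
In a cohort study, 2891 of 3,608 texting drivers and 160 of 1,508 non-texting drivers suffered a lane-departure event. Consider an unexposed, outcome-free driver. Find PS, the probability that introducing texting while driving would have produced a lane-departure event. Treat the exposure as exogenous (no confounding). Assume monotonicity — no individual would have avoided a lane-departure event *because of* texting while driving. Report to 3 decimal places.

PS ≈ 0.778

p₁ = P(outcome | exposed) = 2891/3608 = 0.80127
p₀ = P(outcome | unexposed) = 160/1508 = 0.1061
Under exogeneity and monotonicity, PS = (p₁ − p₀) / (1 − p₀).
PS = (0.80127 − 0.1061) / (1 − 0.1061) = 0.69517 / 0.8939 ≈ 0.7777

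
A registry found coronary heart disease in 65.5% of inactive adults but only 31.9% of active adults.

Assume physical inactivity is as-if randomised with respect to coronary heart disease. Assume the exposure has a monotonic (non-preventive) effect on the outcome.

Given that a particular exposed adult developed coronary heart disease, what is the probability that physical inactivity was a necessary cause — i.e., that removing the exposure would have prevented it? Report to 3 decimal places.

PN ≈ 0.513

p₁ = 0.655, p₀ = 0.319.
Under exogeneity and monotonicity, PN = (p₁ − p₀) / p₁.
PN = (0.655 − 0.319) / 0.655 = 0.336 / 0.655 ≈ 0.5130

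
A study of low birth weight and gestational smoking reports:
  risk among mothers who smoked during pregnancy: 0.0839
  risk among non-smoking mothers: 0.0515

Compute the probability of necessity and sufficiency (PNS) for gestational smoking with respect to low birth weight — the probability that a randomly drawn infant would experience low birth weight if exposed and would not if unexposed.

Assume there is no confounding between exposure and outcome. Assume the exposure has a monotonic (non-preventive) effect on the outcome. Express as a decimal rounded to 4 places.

PNS ≈ 0.0324

Let p₁ = 0.0839, p₀ = 0.0515.
Under exogeneity and monotonicity, PNS = p₁ − p₀.
PNS = 0.0839 − 0.0515 = 0.0324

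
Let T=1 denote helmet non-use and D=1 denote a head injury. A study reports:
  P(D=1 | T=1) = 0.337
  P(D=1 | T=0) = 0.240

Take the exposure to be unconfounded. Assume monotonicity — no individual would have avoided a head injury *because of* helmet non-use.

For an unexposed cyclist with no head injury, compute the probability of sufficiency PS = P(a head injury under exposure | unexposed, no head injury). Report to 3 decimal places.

Let p₁ = 0.337, p₀ = 0.24.
Under exogeneity and monotonicity, PS = (p₁ − p₀) / (1 − p₀).
PS = (0.337 − 0.24) / (1 − 0.24) = 0.097 / 0.76 ≈ 0.1276

PS ≈ 0.128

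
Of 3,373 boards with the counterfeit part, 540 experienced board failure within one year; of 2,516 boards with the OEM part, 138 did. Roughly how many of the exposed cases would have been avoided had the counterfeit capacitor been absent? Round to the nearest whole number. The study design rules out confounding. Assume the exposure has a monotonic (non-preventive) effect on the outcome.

about 355 cases

p₁ = P(outcome | exposed) = 540/3373 = 0.16009
p₀ = P(outcome | unexposed) = 138/2516 = 0.054849
PN = (p₁ − p₀)/p₁ = (0.16009 − 0.054849) / 0.16009 ≈ 0.65740.
Attributable cases ≈ PN × (exposed cases) = 0.65740 × 540 ≈ 354.99.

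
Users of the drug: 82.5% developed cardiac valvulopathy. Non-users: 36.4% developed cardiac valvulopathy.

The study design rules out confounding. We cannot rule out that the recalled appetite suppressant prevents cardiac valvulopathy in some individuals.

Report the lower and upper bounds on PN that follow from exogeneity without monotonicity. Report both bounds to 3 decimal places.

p₁ = 0.825, p₀ = 0.364.
Under exogeneity alone the bounds on PN are max{0,(p₁−p₀)/p₁} ≤ PN ≤ min{1,(1−p₀)/p₁}.
  lower = (p₁ − p₀)/p₁ = 0.461 / 0.825 ≈ 0.5588
  upper = min{1, (1 − p₀)/p₁} = 0.636 / 0.825 ≈ 0.7709

0.559 ≤ PN ≤ 0.771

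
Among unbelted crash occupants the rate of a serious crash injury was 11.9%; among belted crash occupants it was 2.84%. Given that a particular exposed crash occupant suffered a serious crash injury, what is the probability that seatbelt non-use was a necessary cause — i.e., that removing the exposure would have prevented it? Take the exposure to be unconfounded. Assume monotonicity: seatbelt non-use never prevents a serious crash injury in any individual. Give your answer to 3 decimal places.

p₁ = 0.119, p₀ = 0.0284.
Under exogeneity and monotonicity, PN = (p₁ − p₀) / p₁.
PN = (0.119 − 0.0284) / 0.119 = 0.0906 / 0.119 ≈ 0.7613

PN ≈ 0.761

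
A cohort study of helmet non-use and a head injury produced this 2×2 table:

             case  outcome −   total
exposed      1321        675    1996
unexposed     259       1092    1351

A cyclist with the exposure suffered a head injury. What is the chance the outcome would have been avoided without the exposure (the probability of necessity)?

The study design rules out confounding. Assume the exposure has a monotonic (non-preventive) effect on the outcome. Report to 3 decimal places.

PN ≈ 0.710

p₁ = P(outcome | exposed) = 1321/1996 = 0.66182
p₀ = P(outcome | unexposed) = 259/1351 = 0.19171
Under exogeneity and monotonicity, PN = (p₁ − p₀) / p₁.
PN = (0.66182 − 0.19171) / 0.66182 = 0.47011 / 0.66182 ≈ 0.7103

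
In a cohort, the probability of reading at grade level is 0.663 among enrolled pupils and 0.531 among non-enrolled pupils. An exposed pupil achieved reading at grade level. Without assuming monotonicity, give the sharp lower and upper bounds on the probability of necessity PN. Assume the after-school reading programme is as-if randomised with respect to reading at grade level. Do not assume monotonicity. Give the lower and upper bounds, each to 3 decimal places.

0.199 ≤ PN ≤ 0.707

Let p₁ = 0.663, p₀ = 0.531.
Under exogeneity alone the bounds on PN are max{0,(p₁−p₀)/p₁} ≤ PN ≤ min{1,(1−p₀)/p₁}.
  lower = (p₁ − p₀)/p₁ = 0.132 / 0.663 ≈ 0.1991
  upper = min{1, (1 − p₀)/p₁} = 0.469 / 0.663 ≈ 0.7074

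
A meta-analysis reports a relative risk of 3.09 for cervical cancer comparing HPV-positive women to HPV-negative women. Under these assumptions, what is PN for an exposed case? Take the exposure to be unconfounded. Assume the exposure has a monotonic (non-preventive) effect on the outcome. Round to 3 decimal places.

PN ≈ 0.676

Under exogeneity and monotonicity, PN = (RR − 1) / RR = 1 − 1/RR.
PN = (3.09 − 1) / 3.09 = 2.09 / 3.09 ≈ 0.6764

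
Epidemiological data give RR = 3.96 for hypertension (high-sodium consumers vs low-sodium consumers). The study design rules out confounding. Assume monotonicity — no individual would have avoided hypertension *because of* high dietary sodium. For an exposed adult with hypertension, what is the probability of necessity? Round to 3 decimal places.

Under exogeneity and monotonicity, PN = (RR − 1) / RR = 1 − 1/RR.
PN = (3.96 − 1) / 3.96 = 2.96 / 3.96 ≈ 0.7475

PN ≈ 0.747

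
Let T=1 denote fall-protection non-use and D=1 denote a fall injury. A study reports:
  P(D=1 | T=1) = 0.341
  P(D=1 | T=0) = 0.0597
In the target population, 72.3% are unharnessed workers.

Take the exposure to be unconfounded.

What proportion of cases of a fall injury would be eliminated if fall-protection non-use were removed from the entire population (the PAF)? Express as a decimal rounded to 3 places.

Let p₁ = 0.341, p₀ = 0.0597.
Overall risk P(Y=1) = π·p₁ + (1−π)·p₀ = 0.723×0.341 + 0.277×0.0597 = 0.26308.
Under exogeneity, PAF = [P(Y=1) − p₀] / P(Y=1).
PAF = (0.26308 − 0.0597) / 0.26308 ≈ 0.7731

PAF ≈ 0.773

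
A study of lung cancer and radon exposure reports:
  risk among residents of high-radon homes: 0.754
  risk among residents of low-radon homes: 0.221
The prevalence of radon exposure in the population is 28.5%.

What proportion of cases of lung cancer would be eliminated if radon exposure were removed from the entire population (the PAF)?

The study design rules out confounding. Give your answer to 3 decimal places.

PAF ≈ 0.407

Let p₁ = 0.754, p₀ = 0.221.
Overall risk P(Y=1) = π·p₁ + (1−π)·p₀ = 0.285×0.754 + 0.715×0.221 = 0.3729.
Under exogeneity, PAF = [P(Y=1) − p₀] / P(Y=1).
PAF = (0.3729 − 0.221) / 0.3729 ≈ 0.4074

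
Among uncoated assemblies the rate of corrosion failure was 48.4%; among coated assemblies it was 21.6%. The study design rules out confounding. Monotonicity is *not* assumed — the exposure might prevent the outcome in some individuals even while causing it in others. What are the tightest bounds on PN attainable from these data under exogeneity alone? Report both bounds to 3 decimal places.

p₁ = 0.484, p₀ = 0.216.
Under exogeneity alone the bounds on PN are max{0,(p₁−p₀)/p₁} ≤ PN ≤ min{1,(1−p₀)/p₁}.
  lower = (p₁ − p₀)/p₁ = 0.268 / 0.484 ≈ 0.5537
  upper = min{1, (1 − p₀)/p₁} = 0.784 / 0.484 ≈ 1.6198 → capped at 1

0.554 ≤ PN ≤ 1.000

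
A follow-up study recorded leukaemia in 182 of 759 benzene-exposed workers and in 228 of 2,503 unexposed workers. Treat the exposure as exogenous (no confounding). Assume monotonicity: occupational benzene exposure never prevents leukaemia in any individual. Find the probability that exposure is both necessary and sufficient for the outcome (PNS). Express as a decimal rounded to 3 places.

PNS ≈ 0.149

p₁ = P(outcome | exposed) = 182/759 = 0.23979
p₀ = P(outcome | unexposed) = 228/2503 = 0.091091
Under exogeneity and monotonicity, PNS = p₁ − p₀.
PNS = 0.23979 − 0.091091 = 0.1487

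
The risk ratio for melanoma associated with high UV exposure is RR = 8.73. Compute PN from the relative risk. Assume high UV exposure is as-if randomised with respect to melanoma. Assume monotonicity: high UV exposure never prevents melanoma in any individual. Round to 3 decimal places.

Under exogeneity and monotonicity, PN = (RR − 1) / RR = 1 − 1/RR.
PN = (8.73 − 1) / 8.73 = 7.73 / 8.73 ≈ 0.8855

PN ≈ 0.885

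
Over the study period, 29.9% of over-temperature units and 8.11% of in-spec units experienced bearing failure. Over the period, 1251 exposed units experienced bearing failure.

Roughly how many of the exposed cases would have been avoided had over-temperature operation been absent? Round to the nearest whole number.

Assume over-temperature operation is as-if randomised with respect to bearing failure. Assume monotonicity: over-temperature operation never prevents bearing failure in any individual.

p₁ = 0.299, p₀ = 0.0811.
PN = (p₁ − p₀)/p₁ = (0.299 − 0.0811) / 0.299 ≈ 0.72876.
Attributable cases ≈ PN × (exposed cases) = 0.72876 × 1251 ≈ 911.68.

about 912 cases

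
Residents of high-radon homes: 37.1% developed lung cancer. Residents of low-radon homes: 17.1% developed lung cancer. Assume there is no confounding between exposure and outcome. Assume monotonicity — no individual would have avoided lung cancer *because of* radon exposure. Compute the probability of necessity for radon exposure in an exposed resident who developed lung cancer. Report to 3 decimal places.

PN ≈ 0.539

p₁ = 0.371, p₀ = 0.171.
Under exogeneity and monotonicity, PN = (p₁ − p₀) / p₁.
PN = (0.371 − 0.171) / 0.371 = 0.2 / 0.371 ≈ 0.5391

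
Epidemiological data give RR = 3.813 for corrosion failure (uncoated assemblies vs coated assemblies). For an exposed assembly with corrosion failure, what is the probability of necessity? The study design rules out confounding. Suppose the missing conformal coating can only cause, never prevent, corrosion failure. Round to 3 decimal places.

PN ≈ 0.738

Under exogeneity and monotonicity, PN = (RR − 1) / RR = 1 − 1/RR.
PN = (3.813 − 1) / 3.813 = 2.813 / 3.813 ≈ 0.7377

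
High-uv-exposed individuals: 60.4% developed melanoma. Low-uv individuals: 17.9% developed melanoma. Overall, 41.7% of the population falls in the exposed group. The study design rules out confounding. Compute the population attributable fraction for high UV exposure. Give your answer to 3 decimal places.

p₁ = 0.604, p₀ = 0.179.
Overall risk P(Y=1) = π·p₁ + (1−π)·p₀ = 0.417×0.604 + 0.583×0.179 = 0.35623.
Under exogeneity, PAF = [P(Y=1) − p₀] / P(Y=1).
PAF = (0.35623 − 0.179) / 0.35623 ≈ 0.4975

PAF ≈ 0.498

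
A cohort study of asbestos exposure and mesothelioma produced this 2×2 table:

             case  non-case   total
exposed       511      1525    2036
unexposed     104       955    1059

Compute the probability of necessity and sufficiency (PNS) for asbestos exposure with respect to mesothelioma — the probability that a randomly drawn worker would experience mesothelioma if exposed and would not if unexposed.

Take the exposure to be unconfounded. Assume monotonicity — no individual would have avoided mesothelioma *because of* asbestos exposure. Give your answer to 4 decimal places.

p₁ = P(outcome | exposed) = 511/2036 = 0.25098
p₀ = P(outcome | unexposed) = 104/1059 = 0.098206
Under exogeneity and monotonicity, PNS = p₁ − p₀.
PNS = 0.25098 − 0.098206 = 0.15278

PNS ≈ 0.1528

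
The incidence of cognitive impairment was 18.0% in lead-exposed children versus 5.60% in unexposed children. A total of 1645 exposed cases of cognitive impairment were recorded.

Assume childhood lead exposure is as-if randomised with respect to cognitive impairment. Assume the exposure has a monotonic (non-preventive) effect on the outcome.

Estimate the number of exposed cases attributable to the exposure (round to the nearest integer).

about 1133 cases

p₁ = 0.18, p₀ = 0.056.
PN = (p₁ − p₀)/p₁ = (0.18 − 0.056) / 0.18 ≈ 0.68889.
Attributable cases ≈ PN × (exposed cases) = 0.68889 × 1645 ≈ 1133.22.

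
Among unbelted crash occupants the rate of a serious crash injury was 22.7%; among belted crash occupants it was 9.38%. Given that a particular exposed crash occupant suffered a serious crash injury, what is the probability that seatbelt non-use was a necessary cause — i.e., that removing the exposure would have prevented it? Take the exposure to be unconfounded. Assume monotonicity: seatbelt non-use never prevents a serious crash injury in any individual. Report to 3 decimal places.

p₁ = 0.227, p₀ = 0.0938.
Under exogeneity and monotonicity, PN = (p₁ − p₀) / p₁.
PN = (0.227 − 0.0938) / 0.227 = 0.1332 / 0.227 ≈ 0.5868

PN ≈ 0.587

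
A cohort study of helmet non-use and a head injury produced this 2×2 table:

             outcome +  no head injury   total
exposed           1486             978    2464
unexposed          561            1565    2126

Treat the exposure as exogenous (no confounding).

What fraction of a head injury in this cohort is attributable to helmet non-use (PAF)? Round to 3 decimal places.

p₁ = P(outcome | exposed) = 1486/2464 = 0.60308
p₀ = P(outcome | unexposed) = 561/2126 = 0.26388
Exposure prevalence π = 2464/4590 = 0.53682; overall risk P(Y=1) = 0.44597.
Under exogeneity, PAF = [P(Y=1) − p₀]/P(Y=1).
PAF = (0.44597 − 0.26388) / 0.44597 ≈ 0.4083

PAF ≈ 0.408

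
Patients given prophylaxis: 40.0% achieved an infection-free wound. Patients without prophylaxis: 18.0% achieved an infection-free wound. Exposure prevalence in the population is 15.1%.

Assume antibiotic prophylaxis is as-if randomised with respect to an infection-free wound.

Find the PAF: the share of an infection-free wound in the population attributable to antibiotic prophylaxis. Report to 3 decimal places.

p₁ = 0.4, p₀ = 0.18.
Overall risk P(Y=1) = π·p₁ + (1−π)·p₀ = 0.151×0.4 + 0.849×0.18 = 0.21322.
Under exogeneity, PAF = [P(Y=1) − p₀] / P(Y=1).
PAF = (0.21322 − 0.18) / 0.21322 ≈ 0.1558

PAF ≈ 0.156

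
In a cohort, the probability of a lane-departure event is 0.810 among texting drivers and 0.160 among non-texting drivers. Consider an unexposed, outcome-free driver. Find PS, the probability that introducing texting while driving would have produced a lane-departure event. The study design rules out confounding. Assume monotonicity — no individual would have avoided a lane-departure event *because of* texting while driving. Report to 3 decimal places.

Let p₁ = 0.81, p₀ = 0.16.
Under exogeneity and monotonicity, PS = (p₁ − p₀) / (1 − p₀).
PS = (0.81 − 0.16) / (1 − 0.16) = 0.65 / 0.84 ≈ 0.7738

PS ≈ 0.774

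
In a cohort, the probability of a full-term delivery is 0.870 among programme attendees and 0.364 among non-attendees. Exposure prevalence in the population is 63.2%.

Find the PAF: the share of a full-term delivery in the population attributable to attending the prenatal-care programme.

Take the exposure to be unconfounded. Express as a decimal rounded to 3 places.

PAF ≈ 0.468

Let p₁ = 0.87, p₀ = 0.364.
Overall risk P(Y=1) = π·p₁ + (1−π)·p₀ = 0.632×0.87 + 0.368×0.364 = 0.68379.
Under exogeneity, PAF = [P(Y=1) − p₀] / P(Y=1).
PAF = (0.68379 − 0.364) / 0.68379 ≈ 0.4677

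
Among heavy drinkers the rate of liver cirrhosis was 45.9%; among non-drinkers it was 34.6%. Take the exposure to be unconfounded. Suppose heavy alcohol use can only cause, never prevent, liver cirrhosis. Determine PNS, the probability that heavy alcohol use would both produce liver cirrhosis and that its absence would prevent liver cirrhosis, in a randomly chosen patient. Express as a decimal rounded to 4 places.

p₁ = 0.459, p₀ = 0.346.
Under exogeneity and monotonicity, PNS = p₁ − p₀.
PNS = 0.459 − 0.346 = 0.113

PNS ≈ 0.1130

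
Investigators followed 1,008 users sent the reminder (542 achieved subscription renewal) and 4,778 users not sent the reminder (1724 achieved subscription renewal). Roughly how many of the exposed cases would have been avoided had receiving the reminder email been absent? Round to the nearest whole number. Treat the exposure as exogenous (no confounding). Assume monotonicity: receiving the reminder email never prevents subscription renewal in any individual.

p₁ = P(outcome | exposed) = 542/1008 = 0.5377
p₀ = P(outcome | unexposed) = 1724/4778 = 0.36082
PN = (p₁ − p₀)/p₁ = (0.5377 − 0.36082) / 0.5377 ≈ 0.32895.
Attributable cases ≈ PN × (exposed cases) = 0.32895 × 542 ≈ 178.29.

about 178 cases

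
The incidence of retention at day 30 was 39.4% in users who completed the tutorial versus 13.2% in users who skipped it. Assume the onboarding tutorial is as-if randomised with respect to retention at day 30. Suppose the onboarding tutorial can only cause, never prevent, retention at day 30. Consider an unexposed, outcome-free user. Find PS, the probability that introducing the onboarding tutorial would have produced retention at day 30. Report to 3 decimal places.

PS ≈ 0.302

p₁ = 0.394, p₀ = 0.132.
Under exogeneity and monotonicity, PS = (p₁ − p₀) / (1 − p₀).
PS = (0.394 − 0.132) / (1 − 0.132) = 0.262 / 0.868 ≈ 0.3018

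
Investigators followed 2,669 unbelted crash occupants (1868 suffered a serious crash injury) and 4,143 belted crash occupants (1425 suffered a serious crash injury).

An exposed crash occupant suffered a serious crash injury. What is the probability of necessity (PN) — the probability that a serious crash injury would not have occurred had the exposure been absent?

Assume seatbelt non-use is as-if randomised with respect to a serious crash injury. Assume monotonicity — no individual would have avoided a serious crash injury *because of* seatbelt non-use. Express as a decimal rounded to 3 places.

p₁ = P(outcome | exposed) = 1868/2669 = 0.69989
p₀ = P(outcome | unexposed) = 1425/4143 = 0.34395
Under exogeneity and monotonicity, PN = (p₁ − p₀) / p₁.
PN = (0.69989 − 0.34395) / 0.69989 = 0.35593 / 0.69989 ≈ 0.5086

PN ≈ 0.509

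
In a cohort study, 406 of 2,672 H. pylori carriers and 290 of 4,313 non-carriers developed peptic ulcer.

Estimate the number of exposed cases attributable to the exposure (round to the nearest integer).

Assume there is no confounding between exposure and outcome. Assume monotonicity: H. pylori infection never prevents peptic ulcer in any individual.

p₁ = P(outcome | exposed) = 406/2672 = 0.15195
p₀ = P(outcome | unexposed) = 290/4313 = 0.067239
PN = (p₁ − p₀)/p₁ = (0.15195 − 0.067239) / 0.15195 ≈ 0.55748.
Attributable cases ≈ PN × (exposed cases) = 0.55748 × 406 ≈ 226.34.

about 226 cases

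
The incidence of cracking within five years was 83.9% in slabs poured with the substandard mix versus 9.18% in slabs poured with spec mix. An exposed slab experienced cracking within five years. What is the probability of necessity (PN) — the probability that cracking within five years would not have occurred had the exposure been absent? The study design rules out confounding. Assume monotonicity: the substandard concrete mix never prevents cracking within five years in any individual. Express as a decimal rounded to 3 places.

PN ≈ 0.891

p₁ = 0.839, p₀ = 0.0918.
Under exogeneity and monotonicity, PN = (p₁ − p₀) / p₁.
PN = (0.839 − 0.0918) / 0.839 = 0.7472 / 0.839 ≈ 0.8906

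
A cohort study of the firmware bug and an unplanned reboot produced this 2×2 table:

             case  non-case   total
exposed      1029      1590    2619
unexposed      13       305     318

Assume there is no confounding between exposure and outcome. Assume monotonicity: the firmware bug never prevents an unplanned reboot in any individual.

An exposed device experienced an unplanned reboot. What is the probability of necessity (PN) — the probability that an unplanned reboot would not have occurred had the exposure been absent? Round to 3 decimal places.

PN ≈ 0.896

p₁ = P(outcome | exposed) = 1029/2619 = 0.3929
p₀ = P(outcome | unexposed) = 13/318 = 0.040881
Under exogeneity and monotonicity, PN = (p₁ − p₀) / p₁.
PN = (0.3929 − 0.040881) / 0.3929 = 0.35202 / 0.3929 ≈ 0.8960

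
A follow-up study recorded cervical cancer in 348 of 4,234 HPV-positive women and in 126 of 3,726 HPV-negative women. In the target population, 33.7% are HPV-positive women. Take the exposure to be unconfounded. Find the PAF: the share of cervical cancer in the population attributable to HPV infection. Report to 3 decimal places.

p₁ = P(outcome | exposed) = 348/4234 = 0.082192
p₀ = P(outcome | unexposed) = 126/3726 = 0.033816
Overall risk P(Y=1) = π·p₁ + (1−π)·p₀ = 0.337×0.082192 + 0.663×0.033816 = 0.050119.
Under exogeneity, PAF = [P(Y=1) − p₀] / P(Y=1).
PAF = (0.050119 − 0.033816) / 0.050119 ≈ 0.3253

PAF ≈ 0.325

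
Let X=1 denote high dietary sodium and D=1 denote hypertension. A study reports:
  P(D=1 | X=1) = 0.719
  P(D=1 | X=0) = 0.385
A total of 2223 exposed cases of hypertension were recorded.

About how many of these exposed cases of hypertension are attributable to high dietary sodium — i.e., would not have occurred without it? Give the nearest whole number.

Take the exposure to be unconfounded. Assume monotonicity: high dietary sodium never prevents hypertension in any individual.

about 1033 cases

Let p₁ = 0.719, p₀ = 0.385.
PN = (p₁ − p₀)/p₁ = (0.719 − 0.385) / 0.719 ≈ 0.46453.
Attributable cases ≈ PN × (exposed cases) = 0.46453 × 2223 ≈ 1032.66.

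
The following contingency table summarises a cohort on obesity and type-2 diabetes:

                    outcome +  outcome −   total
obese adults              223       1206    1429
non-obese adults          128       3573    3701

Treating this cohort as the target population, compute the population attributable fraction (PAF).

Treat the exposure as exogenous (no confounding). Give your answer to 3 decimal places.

PAF ≈ 0.495

p₁ = P(outcome | exposed) = 223/1429 = 0.15605
p₀ = P(outcome | unexposed) = 128/3701 = 0.034585
Exposure prevalence π = 1429/5130 = 0.27856; overall risk P(Y=1) = 0.068421.
Under exogeneity, PAF = [P(Y=1) − p₀]/P(Y=1).
PAF = (0.068421 − 0.034585) / 0.068421 ≈ 0.4945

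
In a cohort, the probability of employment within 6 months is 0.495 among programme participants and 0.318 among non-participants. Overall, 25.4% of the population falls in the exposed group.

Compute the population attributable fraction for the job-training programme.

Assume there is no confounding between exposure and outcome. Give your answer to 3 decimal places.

Let p₁ = 0.495, p₀ = 0.318.
Overall risk P(Y=1) = π·p₁ + (1−π)·p₀ = 0.254×0.495 + 0.746×0.318 = 0.36296.
Under exogeneity, PAF = [P(Y=1) − p₀] / P(Y=1).
PAF = (0.36296 − 0.318) / 0.36296 ≈ 0.1239

PAF ≈ 0.124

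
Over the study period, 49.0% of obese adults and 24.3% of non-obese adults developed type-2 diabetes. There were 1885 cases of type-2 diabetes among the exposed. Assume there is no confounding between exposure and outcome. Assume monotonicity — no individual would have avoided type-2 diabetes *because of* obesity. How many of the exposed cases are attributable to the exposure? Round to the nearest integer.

p₁ = 0.49, p₀ = 0.243.
PN = (p₁ − p₀)/p₁ = (0.49 − 0.243) / 0.49 ≈ 0.50408.
Attributable cases ≈ PN × (exposed cases) = 0.50408 × 1885 ≈ 950.19.

about 950 cases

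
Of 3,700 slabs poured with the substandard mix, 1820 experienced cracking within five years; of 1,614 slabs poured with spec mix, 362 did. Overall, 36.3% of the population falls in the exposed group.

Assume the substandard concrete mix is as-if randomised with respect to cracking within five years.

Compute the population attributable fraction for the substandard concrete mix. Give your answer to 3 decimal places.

PAF ≈ 0.302

p₁ = P(outcome | exposed) = 1820/3700 = 0.49189
p₀ = P(outcome | unexposed) = 362/1614 = 0.22429
Overall risk P(Y=1) = π·p₁ + (1−π)·p₀ = 0.363×0.49189 + 0.637×0.22429 = 0.32143.
Under exogeneity, PAF = [P(Y=1) − p₀] / P(Y=1).
PAF = (0.32143 − 0.22429) / 0.32143 ≈ 0.3022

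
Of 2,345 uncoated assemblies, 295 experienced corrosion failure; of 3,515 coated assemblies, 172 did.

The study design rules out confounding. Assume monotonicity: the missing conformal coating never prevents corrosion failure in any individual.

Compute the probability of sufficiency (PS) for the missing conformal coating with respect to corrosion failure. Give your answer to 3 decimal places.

p₁ = P(outcome | exposed) = 295/2345 = 0.1258
p₀ = P(outcome | unexposed) = 172/3515 = 0.048933
Under exogeneity and monotonicity, PS = (p₁ − p₀) / (1 − p₀).
PS = (0.1258 − 0.048933) / (1 − 0.048933) = 0.076866 / 0.95107 ≈ 0.0808

PS ≈ 0.081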